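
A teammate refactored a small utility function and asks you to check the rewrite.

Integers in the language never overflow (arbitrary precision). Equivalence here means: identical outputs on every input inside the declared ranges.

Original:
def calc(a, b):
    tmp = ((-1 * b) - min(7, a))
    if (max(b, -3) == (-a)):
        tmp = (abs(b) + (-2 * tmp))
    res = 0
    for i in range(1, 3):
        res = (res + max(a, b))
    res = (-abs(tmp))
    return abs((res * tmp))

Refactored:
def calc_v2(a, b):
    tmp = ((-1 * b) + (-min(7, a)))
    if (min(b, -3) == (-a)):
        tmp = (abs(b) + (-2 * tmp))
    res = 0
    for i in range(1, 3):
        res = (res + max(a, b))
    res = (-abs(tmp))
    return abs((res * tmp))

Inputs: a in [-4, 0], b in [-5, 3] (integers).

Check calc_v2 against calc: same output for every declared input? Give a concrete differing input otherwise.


Evaluate both at a=-3, b=3.
calc: tmp = 0; (max(b, -3) == (-a)) -> true; tmp = 3; res = 0; [i=1]; res = 3; [i=2]; res = 6; res = -3; return 9
calc_v2: tmp = 0; (min(b, -3) == (-a)) -> false; res = 0; [i=1]; res = 3; [i=2]; res = 6; res = 0; return 0
9 != 0, so the rewrite changes behavior.
verdict: not equivalent; witness: a=-3, b=3


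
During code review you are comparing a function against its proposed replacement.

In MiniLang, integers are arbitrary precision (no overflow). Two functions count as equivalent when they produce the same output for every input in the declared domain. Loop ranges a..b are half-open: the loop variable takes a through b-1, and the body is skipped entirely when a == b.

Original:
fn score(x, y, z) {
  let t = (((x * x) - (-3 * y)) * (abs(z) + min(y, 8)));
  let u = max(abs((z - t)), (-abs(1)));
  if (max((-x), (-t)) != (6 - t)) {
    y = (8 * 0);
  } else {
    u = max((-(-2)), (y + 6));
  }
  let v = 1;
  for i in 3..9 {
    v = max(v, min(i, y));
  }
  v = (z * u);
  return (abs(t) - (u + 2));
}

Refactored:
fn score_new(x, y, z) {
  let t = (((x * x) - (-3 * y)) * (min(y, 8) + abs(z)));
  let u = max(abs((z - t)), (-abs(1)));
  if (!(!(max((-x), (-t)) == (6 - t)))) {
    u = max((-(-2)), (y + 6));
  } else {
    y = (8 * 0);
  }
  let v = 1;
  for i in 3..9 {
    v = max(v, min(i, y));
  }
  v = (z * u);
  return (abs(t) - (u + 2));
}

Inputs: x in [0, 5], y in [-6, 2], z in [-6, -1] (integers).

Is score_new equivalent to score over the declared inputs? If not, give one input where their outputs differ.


Although comparison usage differs; and boolean connective usage differs, 324/324 inputs agree.
verdict: equivalent


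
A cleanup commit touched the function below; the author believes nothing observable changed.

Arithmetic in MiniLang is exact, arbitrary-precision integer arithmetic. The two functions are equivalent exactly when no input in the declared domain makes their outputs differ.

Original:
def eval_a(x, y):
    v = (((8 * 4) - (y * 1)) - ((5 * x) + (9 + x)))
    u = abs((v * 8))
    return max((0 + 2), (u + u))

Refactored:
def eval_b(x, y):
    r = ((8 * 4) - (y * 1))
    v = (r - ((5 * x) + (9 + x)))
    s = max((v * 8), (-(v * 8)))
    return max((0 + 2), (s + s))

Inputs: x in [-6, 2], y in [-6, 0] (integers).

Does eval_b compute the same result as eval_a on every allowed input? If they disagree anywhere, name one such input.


Equivalent — the differences include local variable names differ; and constant usage differs; and min/max/abs usage differs; and statement counts differ; and arithmetic usage differs, yet no declared input distinguishes the two.
Tracing x=-6, y=-4: eval_a: v=63, then u=504, then returns 1008 | eval_b: r=36, then v=63, then s=504, then returns 1008 — matching result 1008.
Every one of the 63 inputs gives matching results.
verdict: equivalent


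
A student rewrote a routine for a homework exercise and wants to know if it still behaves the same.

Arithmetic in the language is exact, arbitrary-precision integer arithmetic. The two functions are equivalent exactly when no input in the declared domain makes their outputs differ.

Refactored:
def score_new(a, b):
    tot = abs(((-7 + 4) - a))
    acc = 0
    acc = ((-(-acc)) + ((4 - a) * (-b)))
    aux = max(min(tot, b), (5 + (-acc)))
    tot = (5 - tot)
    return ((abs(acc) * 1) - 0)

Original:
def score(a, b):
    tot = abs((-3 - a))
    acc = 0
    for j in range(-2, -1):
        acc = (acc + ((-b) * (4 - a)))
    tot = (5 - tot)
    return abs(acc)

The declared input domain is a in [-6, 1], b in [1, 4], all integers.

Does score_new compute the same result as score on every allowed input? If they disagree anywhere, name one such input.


Changes here: constant usage differs; loop structure differs; local variable names differ; min/max/abs usage differs; arithmetic usage differs; the full 32-point sweep finds no disagreement.
verdict: equivalent


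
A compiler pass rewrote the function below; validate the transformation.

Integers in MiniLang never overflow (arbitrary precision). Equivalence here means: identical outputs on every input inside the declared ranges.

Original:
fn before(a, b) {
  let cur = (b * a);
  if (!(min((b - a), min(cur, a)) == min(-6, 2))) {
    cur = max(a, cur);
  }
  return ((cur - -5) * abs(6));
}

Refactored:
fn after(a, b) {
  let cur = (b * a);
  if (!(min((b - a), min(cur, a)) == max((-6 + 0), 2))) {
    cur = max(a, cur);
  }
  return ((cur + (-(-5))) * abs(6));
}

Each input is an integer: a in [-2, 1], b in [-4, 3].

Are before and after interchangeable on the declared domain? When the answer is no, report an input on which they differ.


On input a=-2, b=3, before returns -6 while after returns 18.
verdict: not equivalent; witness: a=-2, b=3


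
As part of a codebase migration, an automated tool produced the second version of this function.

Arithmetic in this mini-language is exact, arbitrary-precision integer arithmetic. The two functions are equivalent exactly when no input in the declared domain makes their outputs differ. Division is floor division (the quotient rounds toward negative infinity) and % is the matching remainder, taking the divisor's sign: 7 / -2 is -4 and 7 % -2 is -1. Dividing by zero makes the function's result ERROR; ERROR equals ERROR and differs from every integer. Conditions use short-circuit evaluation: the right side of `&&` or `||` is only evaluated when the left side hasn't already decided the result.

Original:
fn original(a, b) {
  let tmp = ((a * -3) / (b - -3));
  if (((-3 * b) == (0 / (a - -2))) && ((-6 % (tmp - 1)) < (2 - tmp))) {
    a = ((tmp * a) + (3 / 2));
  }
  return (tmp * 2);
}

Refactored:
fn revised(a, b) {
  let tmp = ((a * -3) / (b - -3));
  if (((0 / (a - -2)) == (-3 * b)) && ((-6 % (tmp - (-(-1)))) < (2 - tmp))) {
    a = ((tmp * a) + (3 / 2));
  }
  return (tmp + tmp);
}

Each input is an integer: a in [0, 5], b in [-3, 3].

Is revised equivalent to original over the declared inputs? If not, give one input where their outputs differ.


Comparing the listings, the differences include: constant usage differs; and arithmetic usage differs.
One worked example (a=0, b=3) — original: tmp := 0 | (((-3 * b) == (0 / (a - -2))) && ((-6 % (tmp - 1)) < (2 - tmp))): false | result 0; revised: tmp := 0 | (((0 / (a - -2)) == (-3 * b)) && ((-6 % (tmp - (-(-1)))) < (2 - tmp))): false | result 0; agreement on 0.
Checked all 42 inputs in the declared domain: the outputs agree on every one.
verdict: equivalent


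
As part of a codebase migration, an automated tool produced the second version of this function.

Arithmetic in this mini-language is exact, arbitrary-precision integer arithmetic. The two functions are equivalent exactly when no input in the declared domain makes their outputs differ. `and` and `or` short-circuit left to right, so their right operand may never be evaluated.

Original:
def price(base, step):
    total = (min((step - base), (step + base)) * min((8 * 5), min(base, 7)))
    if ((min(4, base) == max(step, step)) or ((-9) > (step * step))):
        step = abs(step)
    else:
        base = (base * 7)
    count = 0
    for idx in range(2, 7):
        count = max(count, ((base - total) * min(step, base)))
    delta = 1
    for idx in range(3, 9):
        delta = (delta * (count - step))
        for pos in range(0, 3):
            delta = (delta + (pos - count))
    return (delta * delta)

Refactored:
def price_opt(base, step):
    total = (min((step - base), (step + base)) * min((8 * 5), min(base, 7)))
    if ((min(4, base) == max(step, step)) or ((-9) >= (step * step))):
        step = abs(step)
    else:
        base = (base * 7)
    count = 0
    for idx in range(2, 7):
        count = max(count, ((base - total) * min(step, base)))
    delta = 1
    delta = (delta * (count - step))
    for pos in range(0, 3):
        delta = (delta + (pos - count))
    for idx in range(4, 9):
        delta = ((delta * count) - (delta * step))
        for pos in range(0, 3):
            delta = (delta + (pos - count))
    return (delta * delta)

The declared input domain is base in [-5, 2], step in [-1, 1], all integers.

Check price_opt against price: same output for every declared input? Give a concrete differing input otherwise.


The one real change (`((-9) > (step * step))` became `((-9) >= (step * step))`) has no effect anywhere in the declared ranges.
Tracing base=1, step=0: price: total := -1 | ((min(4, base) == max(step, step)) or ((-9) > (step * step))): false | base := 7 | count := 0 | iter idx=2: | count := 0 | iter idx=3: | count := 0 | iter idx=4: | count := 0 | iter idx=5: | count := 0 | iter idx=6: | count := 0 | delta := 1 | iter idx=3: | delta := 0 | iter pos=0: | delta := 0 | iter pos=1: | delta := 1 | iter pos=2: | delta := 3 | iter idx=4: | delta := 0 | iter pos=0: | delta := 0 | iter pos=1: | delta := 1 | iter pos=2: | delta := 3 | iter idx=5: | delta := 0 | iter pos=0: | delta := 0 | iter pos=1: | delta := 1 | iter pos=2: | delta := 3 | iter idx=6: | delta := 0 | iter pos=0: | delta := 0 | iter pos=1: | delta := 1 | iter pos=2: | delta := 3 | iter idx=7: | delta := 0 | iter pos=0: | delta := 0 | iter pos=1: | delta := 1 | iter pos=2: | delta := 3 | iter idx=8: | delta := 0 | iter pos=0: | delta := 0 | iter pos=1: | delta := 1 | iter pos=2: | delta := 3 | result 9 | price_opt: total := -1 | ((min(4, base) == max(step, step)) or ((-9) >= (step * step))): false | base := 7 | count := 0 | iter idx=2: | count := 0 | iter idx=3: | count := 0 | iter idx=4: | count := 0 | iter idx=5: | count := 0 | iter idx=6: | count := 0 | delta := 1 | delta := 0 | iter pos=0: | delta := 0 | iter pos=1: | delta := 1 | iter pos=2: | delta := 3 | iter idx=4: | delta := 0 | iter pos=0: | delta := 0 | iter pos=1: | delta := 1 | iter pos=2: | delta := 3 | iter idx=5: | delta := 0 | iter pos=0: | delta := 0 | iter pos=1: | delta := 1 | iter pos=2: | delta := 3 | iter idx=6: | delta := 0 | iter pos=0: | delta := 0 | iter pos=1: | delta := 1 | iter pos=2: | delta := 3 | iter idx=7: | delta := 0 | iter pos=0: | delta := 0 | iter pos=1: | delta := 1 | iter pos=2: | delta := 3 | iter idx=8: | delta := 0 | iter pos=0: | delta := 0 | iter pos=1: | delta := 1 | iter pos=2: | delta := 3 | result 9 — matching result 9.
Across all 24 domain points the two functions coincide.
verdict: equivalent


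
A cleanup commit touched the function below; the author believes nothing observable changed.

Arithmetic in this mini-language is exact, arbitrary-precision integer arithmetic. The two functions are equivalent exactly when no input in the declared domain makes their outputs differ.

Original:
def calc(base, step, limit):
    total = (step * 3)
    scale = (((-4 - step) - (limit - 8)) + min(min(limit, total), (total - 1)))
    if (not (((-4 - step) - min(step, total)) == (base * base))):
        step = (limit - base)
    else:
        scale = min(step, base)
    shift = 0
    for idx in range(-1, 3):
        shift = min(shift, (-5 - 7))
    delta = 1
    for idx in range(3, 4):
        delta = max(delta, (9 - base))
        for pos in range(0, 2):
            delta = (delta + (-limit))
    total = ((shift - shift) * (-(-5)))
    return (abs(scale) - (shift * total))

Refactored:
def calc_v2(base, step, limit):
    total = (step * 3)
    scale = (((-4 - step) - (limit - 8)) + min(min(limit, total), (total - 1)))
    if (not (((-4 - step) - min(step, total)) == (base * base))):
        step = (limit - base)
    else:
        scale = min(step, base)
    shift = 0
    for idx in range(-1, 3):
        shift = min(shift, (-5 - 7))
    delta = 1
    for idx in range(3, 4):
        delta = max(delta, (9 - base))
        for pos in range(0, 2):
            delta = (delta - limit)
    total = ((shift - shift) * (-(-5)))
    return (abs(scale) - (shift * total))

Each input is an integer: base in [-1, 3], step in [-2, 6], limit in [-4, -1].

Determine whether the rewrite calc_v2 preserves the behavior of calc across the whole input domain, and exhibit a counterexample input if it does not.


The two are interchangeable: arithmetic usage differs, and every declared input agrees.
One worked example (base=2, step=5, limit=-3) — calc: total becomes 15; next scale becomes -1; next (not (((-4 - step) - min(step, total)) == (base * base))) evaluates to true; next step becomes -5; next shift becomes 0; next at idx=-1:; next shift becomes -12; next at idx=0:; next shift becomes -12; next at idx=1:; next shift becomes -12; next at idx=2:; next shift becomes -12; next delta becomes 1; next at idx=3:; next delta becomes 7; next at pos=0:; next delta becomes 10; next at pos=1:; next delta becomes 13; next total becomes 0; next final value 1; calc_v2: total becomes 15; next scale becomes -1; next (not (((-4 - step) - min(step, total)) == (base * base))) evaluates to true; next step becomes -5; next shift becomes 0; next at idx=-1:; next shift becomes -12; next at idx=0:; next shift becomes -12; next at idx=1:; next shift becomes -12; next at idx=2:; next shift becomes -12; next delta becomes 1; next at idx=3:; next delta becomes 7; next at pos=0:; next delta becomes 10; next at pos=1:; next delta becomes 13; next total becomes 0; next final value 1; agreement on 1.
Sweeping the whole domain (180 inputs) finds no disagreement.
verdict: equivalent


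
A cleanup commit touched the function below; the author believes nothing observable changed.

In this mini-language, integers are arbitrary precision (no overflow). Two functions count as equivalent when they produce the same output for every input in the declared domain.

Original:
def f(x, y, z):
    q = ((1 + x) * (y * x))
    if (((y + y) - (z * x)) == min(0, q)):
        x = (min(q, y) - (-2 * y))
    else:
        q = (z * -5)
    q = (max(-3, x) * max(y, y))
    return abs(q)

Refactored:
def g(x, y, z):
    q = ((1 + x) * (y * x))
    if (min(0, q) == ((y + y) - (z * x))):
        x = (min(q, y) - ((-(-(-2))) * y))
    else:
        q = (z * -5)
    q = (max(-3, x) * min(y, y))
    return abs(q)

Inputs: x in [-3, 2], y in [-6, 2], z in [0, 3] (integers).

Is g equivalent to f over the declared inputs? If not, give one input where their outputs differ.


Although `max(y, y)` became `min(y, y)`, no input in the stated domain can expose it; all 216 inputs agree.
verdict: equivalent


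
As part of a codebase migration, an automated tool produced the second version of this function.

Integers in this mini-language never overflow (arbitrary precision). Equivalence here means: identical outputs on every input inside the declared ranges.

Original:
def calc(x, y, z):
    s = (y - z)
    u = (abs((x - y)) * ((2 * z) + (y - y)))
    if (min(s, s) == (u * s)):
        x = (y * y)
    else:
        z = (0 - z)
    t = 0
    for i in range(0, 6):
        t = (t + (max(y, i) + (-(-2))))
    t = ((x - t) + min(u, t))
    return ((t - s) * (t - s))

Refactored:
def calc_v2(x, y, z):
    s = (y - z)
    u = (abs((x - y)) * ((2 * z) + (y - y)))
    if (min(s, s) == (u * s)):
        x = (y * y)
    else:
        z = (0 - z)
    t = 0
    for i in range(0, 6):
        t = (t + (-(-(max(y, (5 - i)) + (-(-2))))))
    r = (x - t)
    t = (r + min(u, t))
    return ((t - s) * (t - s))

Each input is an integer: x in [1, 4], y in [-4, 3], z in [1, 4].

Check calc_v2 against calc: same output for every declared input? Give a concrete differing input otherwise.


Comparing the listings, the differences include: constant usage differs; arithmetic usage differs; local variable names differ; statement counts differ.
As a probe, take x=2, y=-3, z=4: calc runs s becomes -7; next u becomes 40; next (min(s, s) == (u * s)) evaluates to false; next z becomes -4; next t becomes 0; next at i=0:; next t becomes 2; next at i=1:; next t becomes 5; next at i=2:; next t becomes 9; next at i=3:; next t becomes 14; next at i=4:; next t becomes 20; next at i=5:; next t becomes 27; next t becomes 2; next final value 81; calc_v2 runs s becomes -7; next u becomes 40; next (min(s, s) == (u * s)) evaluates to false; next z becomes -4; next t becomes 0; next at i=0:; next t becomes 7; next at i=1:; next t becomes 13; next at i=2:; next t becomes 18; next at i=3:; next t becomes 22; next at i=4:; next t becomes 25; next at i=5:; next t becomes 27; next r becomes -25; next t becomes 2; next final value 81; both end at 81.
Across all 128 domain points the two functions coincide.
verdict: equivalent


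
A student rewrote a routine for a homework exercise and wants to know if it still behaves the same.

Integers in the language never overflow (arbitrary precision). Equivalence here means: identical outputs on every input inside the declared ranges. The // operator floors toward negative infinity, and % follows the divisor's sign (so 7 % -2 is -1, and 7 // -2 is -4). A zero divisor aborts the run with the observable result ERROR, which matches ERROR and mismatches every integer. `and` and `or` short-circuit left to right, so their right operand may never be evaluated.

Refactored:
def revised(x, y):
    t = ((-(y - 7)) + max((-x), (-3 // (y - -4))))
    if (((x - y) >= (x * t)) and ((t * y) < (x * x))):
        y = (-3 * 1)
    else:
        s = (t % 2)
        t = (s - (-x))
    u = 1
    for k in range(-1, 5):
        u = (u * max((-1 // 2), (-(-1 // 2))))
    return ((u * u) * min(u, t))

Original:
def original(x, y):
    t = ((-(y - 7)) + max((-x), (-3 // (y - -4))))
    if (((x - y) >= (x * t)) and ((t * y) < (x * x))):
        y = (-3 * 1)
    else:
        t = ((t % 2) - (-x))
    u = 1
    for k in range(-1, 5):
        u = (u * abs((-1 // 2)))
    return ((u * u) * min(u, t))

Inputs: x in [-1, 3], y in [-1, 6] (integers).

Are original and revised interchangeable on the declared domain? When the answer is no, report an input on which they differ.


Behavior is preserved: although statement counts differ, min/max/abs usage differs, arithmetic usage differs, constant usage differs, local variable names differ, the outputs never diverge.
Tracing x=3, y=2: original: t = 4; (((x - y) >= (x * t)) and ((t * y) < (x * x))) -> false; t = 3; u = 1; [k=-1]; u = 1; [k=0]; u = 1; [k=1]; u = 1; [k=2]; u = 1; [k=3]; u = 1; [k=4]; u = 1; return 1 | revised: t = 4; (((x - y) >= (x * t)) and ((t * y) < (x * x))) -> false; s = 0; t = 3; u = 1; [k=-1]; u = 1; [k=0]; u = 1; [k=1]; u = 1; [k=2]; u = 1; [k=3]; u = 1; [k=4]; u = 1; return 1 — matching result 1.
Checked all 40 inputs in the declared domain: the outputs agree on every one.
verdict: equivalent


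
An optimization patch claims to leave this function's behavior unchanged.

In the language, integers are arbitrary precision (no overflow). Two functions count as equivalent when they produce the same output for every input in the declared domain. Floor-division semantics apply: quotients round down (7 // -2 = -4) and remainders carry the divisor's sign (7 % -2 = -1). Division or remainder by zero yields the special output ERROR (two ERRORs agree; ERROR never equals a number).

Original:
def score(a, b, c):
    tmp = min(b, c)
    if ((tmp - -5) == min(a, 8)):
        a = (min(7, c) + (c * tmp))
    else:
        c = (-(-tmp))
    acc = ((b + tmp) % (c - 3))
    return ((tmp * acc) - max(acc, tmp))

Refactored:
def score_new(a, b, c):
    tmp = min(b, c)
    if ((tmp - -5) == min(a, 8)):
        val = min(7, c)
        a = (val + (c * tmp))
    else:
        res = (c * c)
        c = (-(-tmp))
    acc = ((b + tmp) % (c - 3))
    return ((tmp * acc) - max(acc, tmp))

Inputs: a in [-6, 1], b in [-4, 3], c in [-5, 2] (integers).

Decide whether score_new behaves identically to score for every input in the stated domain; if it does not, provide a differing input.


Behavior is preserved: although statement counts differ, and local variable names differ, and arithmetic usage differs, the outputs never diverge.
One worked example (a=-2, b=1, c=-3) — score: tmp=-3, then ((tmp - -5) == min(a, 8)) is false, then c=-3, then acc=-2, then returns 8; score_new: tmp=-3, then ((tmp - -5) == min(a, 8)) is false, then res=9, then c=-3, then acc=-2, then returns 8; agreement on 8.
Sweeping the whole domain (512 inputs) finds no disagreement.
verdict: equivalent


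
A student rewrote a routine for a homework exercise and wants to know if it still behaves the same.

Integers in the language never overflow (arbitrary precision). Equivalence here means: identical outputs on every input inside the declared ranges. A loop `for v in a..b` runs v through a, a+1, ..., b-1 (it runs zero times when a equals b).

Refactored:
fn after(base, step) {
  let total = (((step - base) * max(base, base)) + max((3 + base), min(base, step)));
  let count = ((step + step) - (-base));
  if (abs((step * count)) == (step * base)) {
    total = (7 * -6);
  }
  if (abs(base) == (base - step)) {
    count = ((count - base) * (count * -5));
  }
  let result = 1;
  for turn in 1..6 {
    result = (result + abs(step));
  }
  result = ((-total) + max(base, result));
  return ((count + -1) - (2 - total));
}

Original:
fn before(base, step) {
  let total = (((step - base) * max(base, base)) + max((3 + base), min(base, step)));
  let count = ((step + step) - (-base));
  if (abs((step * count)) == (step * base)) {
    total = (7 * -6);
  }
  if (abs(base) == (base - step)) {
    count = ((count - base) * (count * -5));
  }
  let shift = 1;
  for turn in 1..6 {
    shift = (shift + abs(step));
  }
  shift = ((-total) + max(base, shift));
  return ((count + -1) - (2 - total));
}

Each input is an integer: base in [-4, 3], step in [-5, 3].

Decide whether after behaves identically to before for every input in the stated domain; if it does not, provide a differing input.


This is a faithful refactor — local variable names differ, but the computed results match everywhere.
Spot check at base=-1, step=-5 — before: total=6, then count=-11, then (abs((step * count)) == (step * base)) is false, then (abs(base) == (base - step)) is false, then shift=1, then (turn=1), then shift=6, then (turn=2), then shift=11, then (turn=3), then shift=16, then (turn=4), then shift=21, then (turn=5), then shift=26, then shift=20, then returns -8. after: total=6, then count=-11, then (abs((step * count)) == (step * base)) is false, then (abs(base) == (base - step)) is false, then result=1, then (turn=1), then result=6, then (turn=2), then result=11, then (turn=3), then result=16, then (turn=4), then result=21, then (turn=5), then result=26, then result=20, then returns -8. Both give -8.
Sweeping the whole domain (72 inputs) finds no disagreement.
verdict: equivalent


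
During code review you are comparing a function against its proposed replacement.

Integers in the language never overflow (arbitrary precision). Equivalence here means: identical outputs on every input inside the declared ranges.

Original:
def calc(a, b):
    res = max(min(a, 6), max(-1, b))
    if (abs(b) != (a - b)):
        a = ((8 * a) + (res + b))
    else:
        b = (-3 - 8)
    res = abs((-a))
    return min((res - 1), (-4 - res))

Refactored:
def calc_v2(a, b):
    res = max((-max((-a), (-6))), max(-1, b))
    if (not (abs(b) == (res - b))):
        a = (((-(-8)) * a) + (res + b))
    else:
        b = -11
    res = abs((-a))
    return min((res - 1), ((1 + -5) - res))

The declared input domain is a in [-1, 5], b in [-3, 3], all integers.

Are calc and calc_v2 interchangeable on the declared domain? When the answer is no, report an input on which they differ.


Not equivalent: a=-1, b=0 separates them (-12 vs -5).
calc: res = 0; (abs(b) != (a - b)) -> true; a = -8; res = 8; return -12
calc_v2: res = 0; (not (abs(b) == (res - b))) -> false; b = -11; res = 1; return -5
verdict: not equivalent; witness: a=-1, b=0


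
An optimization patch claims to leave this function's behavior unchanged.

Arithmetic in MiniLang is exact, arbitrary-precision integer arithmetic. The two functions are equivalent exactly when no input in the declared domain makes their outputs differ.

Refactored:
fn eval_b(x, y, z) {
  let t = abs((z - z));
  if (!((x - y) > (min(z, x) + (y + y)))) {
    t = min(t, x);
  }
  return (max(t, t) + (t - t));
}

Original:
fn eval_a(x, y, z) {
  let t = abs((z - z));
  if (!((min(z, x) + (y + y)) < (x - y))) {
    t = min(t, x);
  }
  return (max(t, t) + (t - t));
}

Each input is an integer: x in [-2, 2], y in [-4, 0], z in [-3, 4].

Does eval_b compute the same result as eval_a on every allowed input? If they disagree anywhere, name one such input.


Changes here: comparison usage differs; the full 200-point sweep finds no disagreement.
verdict: equivalent


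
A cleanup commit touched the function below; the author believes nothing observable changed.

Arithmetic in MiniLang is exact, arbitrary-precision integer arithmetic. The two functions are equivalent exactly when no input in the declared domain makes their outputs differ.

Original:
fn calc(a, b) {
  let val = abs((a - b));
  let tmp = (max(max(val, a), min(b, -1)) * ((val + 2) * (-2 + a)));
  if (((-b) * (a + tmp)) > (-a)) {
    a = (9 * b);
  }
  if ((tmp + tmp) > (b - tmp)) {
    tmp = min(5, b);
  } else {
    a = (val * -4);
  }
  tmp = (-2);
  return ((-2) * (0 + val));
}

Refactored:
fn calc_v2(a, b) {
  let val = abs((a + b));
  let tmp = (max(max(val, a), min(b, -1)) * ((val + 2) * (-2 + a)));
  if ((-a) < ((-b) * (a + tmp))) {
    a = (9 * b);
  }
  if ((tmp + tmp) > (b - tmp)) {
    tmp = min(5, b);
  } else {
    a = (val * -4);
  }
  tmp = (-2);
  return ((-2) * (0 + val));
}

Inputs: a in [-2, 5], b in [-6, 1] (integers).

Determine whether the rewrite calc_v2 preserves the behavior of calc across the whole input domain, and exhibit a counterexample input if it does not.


Not equivalent: a=-2, b=-6 separates them (-8 vs -16).
calc: val := 4 | tmp := -96 | (((-b) * (a + tmp)) > (-a)): false | ((tmp + tmp) > (b - tmp)): false | a := -16 | tmp := -2 | result -8
calc_v2: val := 8 | tmp := -320 | ((-a) < ((-b) * (a + tmp))): false | ((tmp + tmp) > (b - tmp)): false | a := -32 | tmp := -2 | result -16
verdict: not equivalent; witness: a=-2, b=-6


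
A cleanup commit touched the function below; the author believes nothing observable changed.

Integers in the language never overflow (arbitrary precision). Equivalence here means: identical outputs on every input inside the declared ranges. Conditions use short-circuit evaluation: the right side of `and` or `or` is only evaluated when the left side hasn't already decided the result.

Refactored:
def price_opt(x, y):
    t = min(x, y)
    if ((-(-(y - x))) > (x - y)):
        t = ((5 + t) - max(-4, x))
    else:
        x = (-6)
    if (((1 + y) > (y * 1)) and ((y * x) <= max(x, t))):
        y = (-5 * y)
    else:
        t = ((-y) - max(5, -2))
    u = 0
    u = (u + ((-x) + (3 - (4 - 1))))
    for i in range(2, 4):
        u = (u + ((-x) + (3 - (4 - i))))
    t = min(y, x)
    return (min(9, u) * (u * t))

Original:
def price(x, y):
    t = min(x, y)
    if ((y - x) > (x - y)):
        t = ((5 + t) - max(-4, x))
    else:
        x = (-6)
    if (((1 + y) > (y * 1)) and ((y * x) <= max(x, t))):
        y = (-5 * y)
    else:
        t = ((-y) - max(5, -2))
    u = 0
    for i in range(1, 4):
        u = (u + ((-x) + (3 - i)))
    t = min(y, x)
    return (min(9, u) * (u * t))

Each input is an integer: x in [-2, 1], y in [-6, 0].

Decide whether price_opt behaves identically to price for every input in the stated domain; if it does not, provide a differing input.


Comparing the listings, the differences include: constant usage differs; and statement counts differ; and loop structure differs; and arithmetic usage differs.
Tracing x=0, y=-5: price: t becomes -5; next ((y - x) > (x - y)) evaluates to false; next x becomes -6; next (((1 + y) > (y * 1)) and ((y * x) <= max(x, t))) evaluates to false; next t becomes 0; next u becomes 0; next at i=1:; next u becomes 8; next at i=2:; next u becomes 15; next at i=3:; next u becomes 21; next t becomes -6; next final value -1134 | price_opt: t becomes -5; next ((-(-(y - x))) > (x - y)) evaluates to false; next x becomes -6; next (((1 + y) > (y * 1)) and ((y * x) <= max(x, t))) evaluates to false; next t becomes 0; next u becomes 0; next u becomes 6; next at i=2:; next u becomes 13; next at i=3:; next u becomes 21; next t becomes -6; next final value -1134 — matching result -1134.
Every one of the 28 inputs gives matching results.
verdict: equivalent


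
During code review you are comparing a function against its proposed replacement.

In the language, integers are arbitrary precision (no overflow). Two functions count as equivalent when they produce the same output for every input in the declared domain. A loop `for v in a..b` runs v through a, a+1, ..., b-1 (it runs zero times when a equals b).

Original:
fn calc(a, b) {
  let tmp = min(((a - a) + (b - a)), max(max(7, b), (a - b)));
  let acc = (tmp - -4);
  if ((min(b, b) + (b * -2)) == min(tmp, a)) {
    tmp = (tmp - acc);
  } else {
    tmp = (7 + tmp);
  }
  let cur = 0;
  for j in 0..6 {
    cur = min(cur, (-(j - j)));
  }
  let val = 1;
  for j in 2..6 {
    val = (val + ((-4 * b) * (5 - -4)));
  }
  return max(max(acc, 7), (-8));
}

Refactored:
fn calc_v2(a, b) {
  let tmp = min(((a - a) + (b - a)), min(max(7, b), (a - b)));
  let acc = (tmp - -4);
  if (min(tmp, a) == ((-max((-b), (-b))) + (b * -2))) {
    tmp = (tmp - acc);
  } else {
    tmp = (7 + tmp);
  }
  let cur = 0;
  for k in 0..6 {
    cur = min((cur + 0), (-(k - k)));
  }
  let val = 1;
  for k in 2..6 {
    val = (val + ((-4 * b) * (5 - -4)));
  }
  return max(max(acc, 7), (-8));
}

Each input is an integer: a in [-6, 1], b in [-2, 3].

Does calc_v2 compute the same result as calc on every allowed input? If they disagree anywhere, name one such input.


There is a counterexample at a=-6, b=-2: 8 on one side, 7 on the other.
calc: tmp = 4; acc = 8; ((min(b, b) + (b * -2)) == min(tmp, a)) -> false; tmp = 11; cur = 0; [j=0]; cur = 0; [j=1]; cur = 0; [j=2]; cur = 0; [j=3]; cur = 0; [j=4]; cur = 0; [j=5]; cur = 0; val = 1; [j=2]; val = 73; [j=3]; val = 145; [j=4]; val = 217; [j=5]; val = 289; return 8
calc_v2: tmp = -4; acc = 0; (min(tmp, a) == ((-max((-b), (-b))) + (b * -2))) -> false; tmp = 3; cur = 0; [k=0]; cur = 0; [k=1]; cur = 0; [k=2]; cur = 0; [k=3]; cur = 0; [k=4]; cur = 0; [k=5]; cur = 0; val = 1; [k=2]; val = 73; [k=3]; val = 145; [k=4]; val = 217; [k=5]; val = 289; return 7
verdict: not equivalent; witness: a=-6, b=-2


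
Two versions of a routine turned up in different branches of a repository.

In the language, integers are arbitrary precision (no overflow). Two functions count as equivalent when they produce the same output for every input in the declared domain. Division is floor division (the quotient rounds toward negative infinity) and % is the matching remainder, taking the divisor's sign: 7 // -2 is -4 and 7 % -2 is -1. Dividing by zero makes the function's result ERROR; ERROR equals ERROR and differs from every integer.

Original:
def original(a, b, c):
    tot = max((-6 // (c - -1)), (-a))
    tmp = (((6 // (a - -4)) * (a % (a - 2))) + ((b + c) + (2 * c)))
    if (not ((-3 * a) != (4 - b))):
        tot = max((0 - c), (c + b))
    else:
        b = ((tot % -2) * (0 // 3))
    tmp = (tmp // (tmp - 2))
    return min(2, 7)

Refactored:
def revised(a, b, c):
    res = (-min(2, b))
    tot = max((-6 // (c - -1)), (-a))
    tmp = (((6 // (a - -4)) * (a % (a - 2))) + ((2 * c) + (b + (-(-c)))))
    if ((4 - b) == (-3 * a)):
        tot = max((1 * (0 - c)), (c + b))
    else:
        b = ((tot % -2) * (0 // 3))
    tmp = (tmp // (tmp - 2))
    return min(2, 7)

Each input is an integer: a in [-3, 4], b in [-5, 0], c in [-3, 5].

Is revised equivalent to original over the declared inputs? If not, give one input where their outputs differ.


Side by side, the visible changes include: boolean connective usage differs, comparison usage differs, local variable names differ, statement counts differ, min/max/abs usage differs, constant usage differs, arithmetic usage differs.
One worked example (a=-1, b=-4, c=1) — original: tot = 1; tmp = -3; (not ((-3 * a) != (4 - b))) -> false; b = 0; tmp = 0; return 2; revised: res = 4; tot = 1; tmp = -3; ((4 - b) == (-3 * a)) -> false; b = 0; tmp = 0; return 2; agreement on 2.
Across all 432 domain points the two functions coincide.
verdict: equivalent


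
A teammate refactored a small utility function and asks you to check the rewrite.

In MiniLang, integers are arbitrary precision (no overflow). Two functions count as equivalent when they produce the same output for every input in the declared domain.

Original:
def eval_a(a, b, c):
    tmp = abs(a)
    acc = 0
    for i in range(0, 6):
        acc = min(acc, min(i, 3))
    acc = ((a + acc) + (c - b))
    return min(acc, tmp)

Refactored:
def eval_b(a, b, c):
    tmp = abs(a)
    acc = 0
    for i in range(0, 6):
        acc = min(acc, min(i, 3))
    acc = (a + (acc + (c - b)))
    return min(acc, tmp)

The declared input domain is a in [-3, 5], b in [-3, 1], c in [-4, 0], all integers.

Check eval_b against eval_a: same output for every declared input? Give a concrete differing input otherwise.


Equivalent — the differences include same computation, different form, yet no declared input distinguishes the two.
As a probe, take a=4, b=-3, c=-2: eval_a runs tmp becomes 4; next acc becomes 0; next at i=0:; next acc becomes 0; next at i=1:; next acc becomes 0; next at i=2:; next acc becomes 0; next at i=3:; next acc becomes 0; next at i=4:; next acc becomes 0; next at i=5:; next acc becomes 0; next acc becomes 5; next final value 4; eval_b runs tmp becomes 4; next acc becomes 0; next at i=0:; next acc becomes 0; next at i=1:; next acc becomes 0; next at i=2:; next acc becomes 0; next at i=3:; next acc becomes 0; next at i=4:; next acc becomes 0; next at i=5:; next acc becomes 0; next acc becomes 5; next final value 4; both end at 4.
Across all 225 domain points the two functions coincide.
verdict: equivalent


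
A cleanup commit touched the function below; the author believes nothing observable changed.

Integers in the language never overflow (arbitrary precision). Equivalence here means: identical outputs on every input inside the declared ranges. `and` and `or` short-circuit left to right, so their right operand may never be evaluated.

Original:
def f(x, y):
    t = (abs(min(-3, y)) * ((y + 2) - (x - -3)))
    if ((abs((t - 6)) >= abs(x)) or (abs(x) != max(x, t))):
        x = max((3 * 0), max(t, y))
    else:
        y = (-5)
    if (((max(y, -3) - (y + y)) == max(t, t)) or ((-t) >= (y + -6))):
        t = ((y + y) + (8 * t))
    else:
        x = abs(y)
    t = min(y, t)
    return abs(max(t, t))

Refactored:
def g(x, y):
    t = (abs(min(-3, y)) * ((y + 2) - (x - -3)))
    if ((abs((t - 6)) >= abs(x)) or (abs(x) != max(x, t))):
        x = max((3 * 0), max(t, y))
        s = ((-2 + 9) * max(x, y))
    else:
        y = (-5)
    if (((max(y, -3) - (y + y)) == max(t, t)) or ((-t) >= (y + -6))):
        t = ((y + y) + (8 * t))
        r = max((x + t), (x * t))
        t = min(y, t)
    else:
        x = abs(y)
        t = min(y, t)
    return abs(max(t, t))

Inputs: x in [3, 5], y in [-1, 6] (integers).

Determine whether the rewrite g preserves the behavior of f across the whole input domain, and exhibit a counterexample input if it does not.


Although statement counts differ, plus local variable names differ, plus constant usage differs, plus arithmetic usage differs, plus min/max/abs usage differs, 24/24 inputs agree.
verdict: equivalent


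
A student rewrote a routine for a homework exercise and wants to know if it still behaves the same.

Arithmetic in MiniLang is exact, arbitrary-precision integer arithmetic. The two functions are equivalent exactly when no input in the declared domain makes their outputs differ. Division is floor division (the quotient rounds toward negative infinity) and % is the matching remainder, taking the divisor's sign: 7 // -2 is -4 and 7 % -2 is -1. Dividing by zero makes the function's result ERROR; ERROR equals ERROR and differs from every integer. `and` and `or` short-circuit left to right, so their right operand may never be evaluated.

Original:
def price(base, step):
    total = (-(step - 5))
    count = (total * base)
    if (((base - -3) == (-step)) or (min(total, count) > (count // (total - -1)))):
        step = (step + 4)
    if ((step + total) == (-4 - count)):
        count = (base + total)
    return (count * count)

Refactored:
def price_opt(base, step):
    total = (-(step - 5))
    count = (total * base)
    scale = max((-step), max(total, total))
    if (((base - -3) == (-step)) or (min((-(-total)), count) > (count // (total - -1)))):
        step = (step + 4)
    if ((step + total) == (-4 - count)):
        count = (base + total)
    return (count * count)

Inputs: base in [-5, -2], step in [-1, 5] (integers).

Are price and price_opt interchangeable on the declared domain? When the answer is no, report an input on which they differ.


The two are interchangeable: min/max/abs usage differs; also local variable names differ; also statement counts differ, and every declared input agrees.
One worked example (base=-2, step=2) — price: total = 3; count = -6; (((base - -3) == (-step)) or (min(total, count) > (count // (total - -1)))) -> false; ((step + total) == (-4 - count)) -> false; return 36; price_opt: total = 3; count = -6; scale = 3; (((base - -3) == (-step)) or (min((-(-total)), count) > (count // (total - -1)))) -> false; ((step + total) == (-4 - count)) -> false; return 36; agreement on 36.
Sweeping the whole domain (28 inputs) finds no disagreement.
verdict: equivalent


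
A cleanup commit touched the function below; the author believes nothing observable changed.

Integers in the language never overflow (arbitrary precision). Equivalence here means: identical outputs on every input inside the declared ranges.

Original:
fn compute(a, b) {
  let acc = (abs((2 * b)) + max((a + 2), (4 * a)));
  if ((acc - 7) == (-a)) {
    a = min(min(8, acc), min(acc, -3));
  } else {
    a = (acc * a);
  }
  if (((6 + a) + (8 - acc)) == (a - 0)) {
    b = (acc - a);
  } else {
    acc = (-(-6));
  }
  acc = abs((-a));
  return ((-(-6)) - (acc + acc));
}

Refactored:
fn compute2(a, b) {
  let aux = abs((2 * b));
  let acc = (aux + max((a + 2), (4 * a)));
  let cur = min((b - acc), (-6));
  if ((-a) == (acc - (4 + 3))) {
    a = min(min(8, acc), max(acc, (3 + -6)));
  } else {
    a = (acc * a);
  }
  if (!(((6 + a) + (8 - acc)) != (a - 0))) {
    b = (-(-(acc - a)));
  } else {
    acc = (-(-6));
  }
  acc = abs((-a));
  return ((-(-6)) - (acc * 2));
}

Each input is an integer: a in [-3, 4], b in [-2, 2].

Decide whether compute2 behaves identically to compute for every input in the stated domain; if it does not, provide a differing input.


These are not equivalent — on a=1, b=-1 the outputs split (0 vs -6).
compute: acc := 6 | ((acc - 7) == (-a)): true | a := -3 | (((6 + a) + (8 - acc)) == (a - 0)): false | acc := 6 | acc := 3 | result 0
compute2: aux := 2 | acc := 6 | cur := -7 | ((-a) == (acc - (4 + 3))): true | a := 6 | (!(((6 + a) + (8 - acc)) != (a - 0))): false | acc := 6 | acc := 6 | result -6
verdict: not equivalent; witness: a=1, b=-1


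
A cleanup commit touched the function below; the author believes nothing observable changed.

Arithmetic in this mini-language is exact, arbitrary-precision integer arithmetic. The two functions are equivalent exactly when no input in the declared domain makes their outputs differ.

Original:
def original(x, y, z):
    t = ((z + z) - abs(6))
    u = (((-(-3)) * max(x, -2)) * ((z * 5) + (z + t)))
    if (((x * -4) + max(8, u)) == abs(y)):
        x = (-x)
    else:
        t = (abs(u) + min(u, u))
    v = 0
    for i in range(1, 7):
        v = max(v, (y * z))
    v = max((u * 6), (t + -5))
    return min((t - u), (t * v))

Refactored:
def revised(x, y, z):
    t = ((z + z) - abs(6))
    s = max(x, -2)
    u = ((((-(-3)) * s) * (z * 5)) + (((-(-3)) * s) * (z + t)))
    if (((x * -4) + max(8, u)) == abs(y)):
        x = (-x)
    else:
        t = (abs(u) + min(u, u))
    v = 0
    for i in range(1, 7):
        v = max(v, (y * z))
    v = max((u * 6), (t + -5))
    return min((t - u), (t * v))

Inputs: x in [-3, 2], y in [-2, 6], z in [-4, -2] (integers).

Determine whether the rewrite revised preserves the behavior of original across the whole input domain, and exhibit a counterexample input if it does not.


Reading the diff, among the changes: constant usage differs, and local variable names differ, and arithmetic usage differs, and statement counts differ.
Tracing x=-1, y=-2, z=-2: original: t=-10, then u=66, then (((x * -4) + max(8, u)) == abs(y)) is false, then t=132, then v=0, then (i=1), then v=4, then (i=2), then v=4, then (i=3), then v=4, then (i=4), then v=4, then (i=5), then v=4, then (i=6), then v=4, then v=396, then returns 66 | revised: t=-10, then s=-1, then u=66, then (((x * -4) + max(8, u)) == abs(y)) is false, then t=132, then v=0, then (i=1), then v=4, then (i=2), then v=4, then (i=3), then v=4, then (i=4), then v=4, then (i=5), then v=4, then (i=6), then v=4, then v=396, then returns 66 — matching result 66.
Every one of the 162 inputs gives matching results.
verdict: equivalent
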